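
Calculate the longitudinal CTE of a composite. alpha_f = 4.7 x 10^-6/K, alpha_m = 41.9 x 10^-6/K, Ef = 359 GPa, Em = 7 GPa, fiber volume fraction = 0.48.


E1 = Ef*Vf + Em*(1-Vf) = 175.96
alpha_1 = (alpha_f*Ef*Vf + alpha_m*Em*(1-Vf))/E1 = 5.47 x 10^-6/K

5.47 x 10^-6/K


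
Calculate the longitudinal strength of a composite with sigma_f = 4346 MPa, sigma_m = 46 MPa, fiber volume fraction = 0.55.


sigma_1 = sigma_f*Vf + sigma_m*(1-Vf) = 4346*0.55 + 46*0.45 = 2411.0 MPa

2411.0 MPa


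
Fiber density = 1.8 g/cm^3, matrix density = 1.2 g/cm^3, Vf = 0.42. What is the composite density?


rho_c = rho_f*Vf + rho_m*(1-Vf) = 1.8*0.42 + 1.2*0.58 = 1.452 g/cm^3

1.452 g/cm^3


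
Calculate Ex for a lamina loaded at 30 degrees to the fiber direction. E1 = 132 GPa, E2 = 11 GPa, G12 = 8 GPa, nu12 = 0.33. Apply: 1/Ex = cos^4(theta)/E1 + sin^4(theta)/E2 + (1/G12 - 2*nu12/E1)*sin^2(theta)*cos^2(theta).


cos^4(30) = 0.5625, sin^4(30) = 0.0625, sin^2(30)*cos^2(30) = 0.1875
1/G12 - 2*nu12/E1 = 1/8 - 2*0.33/132 = 0.12 GPa^-1
1/Ex = 0.5625/132 + 0.0625/11 + 0.12*0.1875 = 0.0324432 GPa^-1
Ex = 30.82 GPa

30.82 GPa


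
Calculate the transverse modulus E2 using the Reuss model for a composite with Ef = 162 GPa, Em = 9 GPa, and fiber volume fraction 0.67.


1/E2 = Vf/Ef + (1-Vf)/Em = 0.67/162 + 0.33/9
E2 = 24.51 GPa

24.51 GPa


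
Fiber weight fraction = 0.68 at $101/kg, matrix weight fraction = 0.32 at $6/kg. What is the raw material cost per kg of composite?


Cost = cost_f*Wf + cost_m*Wm = 101*0.68 + 6*0.32 = $70.6/kg

$70.6/kg


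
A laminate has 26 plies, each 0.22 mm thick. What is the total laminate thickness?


h = n * t_ply = 26 * 0.22 = 5.72 mm

5.72 mm


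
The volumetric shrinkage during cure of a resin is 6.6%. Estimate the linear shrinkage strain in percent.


Linear shrinkage ≈ vol_shrink/3 = 6.6/3 = 2.2%

2.2%


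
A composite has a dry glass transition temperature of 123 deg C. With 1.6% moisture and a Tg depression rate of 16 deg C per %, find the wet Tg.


Tg_wet = Tg_dry - k*moisture = 123 - 16*1.6 = 97.4 deg C

97.4 deg C


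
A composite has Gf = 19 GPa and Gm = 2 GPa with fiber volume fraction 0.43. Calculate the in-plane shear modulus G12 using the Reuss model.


1/G12 = Vf/Gf + (1-Vf)/Gm = 0.43/19 + 0.57/2
G12 = 3.25 GPa

3.25 GPa


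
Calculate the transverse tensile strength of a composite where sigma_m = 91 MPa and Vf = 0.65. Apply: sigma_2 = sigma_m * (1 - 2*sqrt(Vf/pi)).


factor = 1 - 2*sqrt(0.65/pi) = 0.0903
sigma_2 = 91 * 0.0903 = 8.21 MPa

8.21 MPa


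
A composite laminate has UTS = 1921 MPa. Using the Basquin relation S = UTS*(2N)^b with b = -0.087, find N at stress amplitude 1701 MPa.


N = 0.5 * (S/UTS)^(1/b) = 0.5 * (1701/1921)^(1/-0.087) = 2.0236 cycles

2.0236 cycles


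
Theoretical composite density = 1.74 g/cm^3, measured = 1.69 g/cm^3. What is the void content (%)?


Void% = (rho_theo - rho_actual)/rho_theo * 100 = (1.74 - 1.69)/1.74 * 100 = 2.87%

2.87%


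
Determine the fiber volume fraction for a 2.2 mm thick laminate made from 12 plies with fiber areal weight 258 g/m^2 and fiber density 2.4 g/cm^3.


Vf = n * FAW / (rho_f * h * 1000) = 12 * 258 / (2.4 * 2.2 * 1000) = 0.5864

0.5864


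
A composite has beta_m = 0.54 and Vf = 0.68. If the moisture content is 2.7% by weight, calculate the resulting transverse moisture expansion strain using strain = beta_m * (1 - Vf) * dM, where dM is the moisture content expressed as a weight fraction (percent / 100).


dM = 2.7/100 = 0.027
strain = beta_m * (1-Vf) * dM = 0.54 * 0.32 * 0.027 = 0.0046656

0.0046656


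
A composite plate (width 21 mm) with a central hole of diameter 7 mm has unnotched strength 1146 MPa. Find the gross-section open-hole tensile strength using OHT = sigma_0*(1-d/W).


OHT = sigma_0*(1-d/W) = 1146*(1-7/21) = 764.0 MPa

764.0 MPa


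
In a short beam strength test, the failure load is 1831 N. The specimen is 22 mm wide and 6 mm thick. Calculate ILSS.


ILSS = 3F/(4bh) = 3*1831/(4*22*6) = 10.4 MPa

10.4 MPa


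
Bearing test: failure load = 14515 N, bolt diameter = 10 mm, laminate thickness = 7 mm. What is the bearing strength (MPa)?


sigma_br = F/(d*h) = 14515/(10*7) = 207.4 MPa

207.4 MPa


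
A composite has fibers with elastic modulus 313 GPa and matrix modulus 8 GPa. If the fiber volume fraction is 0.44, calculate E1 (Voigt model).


E1 = Ef*Vf + Em*(1-Vf) = 313*0.44 + 8*0.56 = 142.2 GPa

142.2 GPa


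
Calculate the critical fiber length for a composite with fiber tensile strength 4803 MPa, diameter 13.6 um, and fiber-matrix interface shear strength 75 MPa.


Lc = sigma_f * d / (2 * tau_i) = 4803 * 13.6 / (2 * 75) = 435.5 um

435.5 um


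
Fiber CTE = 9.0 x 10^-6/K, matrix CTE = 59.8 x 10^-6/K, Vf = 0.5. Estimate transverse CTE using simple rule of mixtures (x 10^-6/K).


alpha_2 = alpha_f*Vf + alpha_m*(1-Vf) = 9.0*0.5 + 59.8*0.5 = 34.4 x 10^-6/K

34.4 x 10^-6/K


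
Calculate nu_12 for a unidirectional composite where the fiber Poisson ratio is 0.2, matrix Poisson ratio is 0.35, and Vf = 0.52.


nu_12 = nu_f*Vf + nu_m*(1-Vf) = 0.2*0.52 + 0.35*0.48 = 0.272

0.272


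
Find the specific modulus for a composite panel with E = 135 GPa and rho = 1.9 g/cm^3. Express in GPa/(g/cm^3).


Specific stiffness = E/rho = 135/1.9 = 71.1 GPa/(g/cm^3)

71.1 GPa/(g/cm^3)


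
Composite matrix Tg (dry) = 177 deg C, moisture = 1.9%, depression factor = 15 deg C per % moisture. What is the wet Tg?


Tg_wet = Tg_dry - k*moisture = 177 - 15*1.9 = 148.5 deg C

148.5 deg C


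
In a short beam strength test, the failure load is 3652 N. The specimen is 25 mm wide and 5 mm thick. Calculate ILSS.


ILSS = 3F/(4bh) = 3*3652/(4*25*5) = 21.91 MPa

21.91 MPa


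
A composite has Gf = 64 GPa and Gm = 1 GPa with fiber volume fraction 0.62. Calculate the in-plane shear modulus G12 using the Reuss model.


1/G12 = Vf/Gf + (1-Vf)/Gm = 0.62/64 + 0.38/1
G12 = 2.57 GPa

2.57 GPa


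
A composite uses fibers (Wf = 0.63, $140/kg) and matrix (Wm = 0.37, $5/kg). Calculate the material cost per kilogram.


Cost = cost_f*Wf + cost_m*Wm = 140*0.63 + 5*0.37 = $90.05/kg

$90.05/kg


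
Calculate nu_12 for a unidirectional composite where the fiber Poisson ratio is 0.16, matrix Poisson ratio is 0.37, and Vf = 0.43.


nu_12 = nu_f*Vf + nu_m*(1-Vf) = 0.16*0.43 + 0.37*0.57 = 0.2797

0.2797


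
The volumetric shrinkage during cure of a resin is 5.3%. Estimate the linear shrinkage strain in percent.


Linear shrinkage ≈ vol_shrink/3 = 5.3/3 = 1.767%

1.767%


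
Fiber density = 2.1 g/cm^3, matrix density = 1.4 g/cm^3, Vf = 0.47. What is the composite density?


rho_c = rho_f*Vf + rho_m*(1-Vf) = 2.1*0.47 + 1.4*0.53 = 1.729 g/cm^3

1.729 g/cm^3


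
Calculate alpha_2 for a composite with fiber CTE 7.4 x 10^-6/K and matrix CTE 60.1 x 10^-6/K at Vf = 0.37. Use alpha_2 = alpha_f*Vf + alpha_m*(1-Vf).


alpha_2 = alpha_f*Vf + alpha_m*(1-Vf) = 7.4*0.37 + 60.1*0.63 = 40.6 x 10^-6/K

40.6 x 10^-6/K


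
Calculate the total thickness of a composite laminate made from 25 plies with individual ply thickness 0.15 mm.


h = n * t_ply = 25 * 0.15 = 3.75 mm

3.75 mm


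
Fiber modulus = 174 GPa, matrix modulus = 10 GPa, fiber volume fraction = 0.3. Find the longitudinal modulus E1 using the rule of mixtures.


E1 = Ef*Vf + Em*(1-Vf) = 174*0.3 + 10*0.7 = 59.2 GPa

59.2 GPa


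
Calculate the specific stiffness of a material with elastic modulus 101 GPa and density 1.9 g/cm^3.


Specific stiffness = E/rho = 101/1.9 = 53.2 GPa/(g/cm^3)

53.2 GPa/(g/cm^3)


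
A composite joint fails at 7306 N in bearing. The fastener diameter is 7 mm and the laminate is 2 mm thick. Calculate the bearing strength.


sigma_br = F/(d*h) = 7306/(7*2) = 521.9 MPa

521.9 MPa


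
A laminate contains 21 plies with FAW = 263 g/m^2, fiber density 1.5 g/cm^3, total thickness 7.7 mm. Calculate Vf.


Vf = n * FAW / (rho_f * h * 1000) = 21 * 263 / (1.5 * 7.7 * 1000) = 0.4782

0.4782


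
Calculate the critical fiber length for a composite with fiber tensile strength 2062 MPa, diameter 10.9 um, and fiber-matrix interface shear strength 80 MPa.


Lc = sigma_f * d / (2 * tau_i) = 2062 * 10.9 / (2 * 80) = 140.5 um

140.5 um


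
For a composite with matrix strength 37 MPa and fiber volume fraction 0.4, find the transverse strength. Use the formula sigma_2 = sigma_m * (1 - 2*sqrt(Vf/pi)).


factor = 1 - 2*sqrt(0.4/pi) = 0.2864
sigma_2 = 37 * 0.2864 = 10.59 MPa

10.59 MPa


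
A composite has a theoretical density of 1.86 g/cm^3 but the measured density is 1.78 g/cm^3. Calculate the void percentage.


Void% = (rho_theo - rho_actual)/rho_theo * 100 = (1.86 - 1.78)/1.86 * 100 = 4.3%

4.3%


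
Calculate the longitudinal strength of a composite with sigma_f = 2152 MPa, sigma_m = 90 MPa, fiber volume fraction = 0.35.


sigma_1 = sigma_f*Vf + sigma_m*(1-Vf) = 2152*0.35 + 90*0.65 = 811.7 MPa

811.7 MPa


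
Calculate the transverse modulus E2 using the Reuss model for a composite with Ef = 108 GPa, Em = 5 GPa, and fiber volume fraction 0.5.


1/E2 = Vf/Ef + (1-Vf)/Em = 0.5/108 + 0.5/5
E2 = 9.56 GPa

9.56 GPa


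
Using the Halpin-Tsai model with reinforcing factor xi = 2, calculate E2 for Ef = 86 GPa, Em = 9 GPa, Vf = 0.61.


eta = (Ef/Em - 1)/(Ef/Em + xi) = (9.5556 - 1)/(9.5556 + 2) = 0.7404
E2 = Em*(1+xi*eta*Vf)/(1-eta*Vf) = 31.24 GPa

31.24 GPa


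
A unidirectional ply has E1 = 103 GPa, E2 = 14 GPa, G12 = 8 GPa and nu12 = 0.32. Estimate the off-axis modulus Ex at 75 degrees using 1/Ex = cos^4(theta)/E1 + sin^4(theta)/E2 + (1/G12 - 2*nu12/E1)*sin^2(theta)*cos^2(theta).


cos^4(75) = 0.004487, sin^4(75) = 0.870513, sin^2(75)*cos^2(75) = 0.0625
1/G12 - 2*nu12/E1 = 1/8 - 2*0.32/103 = 0.118786 GPa^-1
1/Ex = 0.004487/103 + 0.870513/14 + 0.118786*0.0625 = 0.0696472 GPa^-1
Ex = 14.36 GPa

14.36 GPa


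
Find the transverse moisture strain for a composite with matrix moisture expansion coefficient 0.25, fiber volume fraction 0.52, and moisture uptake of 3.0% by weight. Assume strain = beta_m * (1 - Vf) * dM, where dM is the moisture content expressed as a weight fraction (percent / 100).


dM = 3.0/100 = 0.03
strain = beta_m * (1-Vf) * dM = 0.25 * 0.48 * 0.03 = 0.0036

0.0036


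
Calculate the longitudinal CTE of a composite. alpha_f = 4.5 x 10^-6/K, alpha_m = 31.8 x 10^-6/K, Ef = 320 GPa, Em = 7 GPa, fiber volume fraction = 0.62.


E1 = Ef*Vf + Em*(1-Vf) = 201.06
alpha_1 = (alpha_f*Ef*Vf + alpha_m*Em*(1-Vf))/E1 = 4.86 x 10^-6/K

4.86 x 10^-6/K


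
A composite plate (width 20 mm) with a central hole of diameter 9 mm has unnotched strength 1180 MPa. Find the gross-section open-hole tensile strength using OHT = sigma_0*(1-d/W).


OHT = sigma_0*(1-d/W) = 1180*(1-9/20) = 649.0 MPa

649.0 MPa


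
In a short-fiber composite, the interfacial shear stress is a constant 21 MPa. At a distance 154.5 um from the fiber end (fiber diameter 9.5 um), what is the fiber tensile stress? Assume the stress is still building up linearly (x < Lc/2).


Force balance: sigma_f * (pi*d^2/4) = tau * (pi*d) * x  ->  sigma_f = 4 * tau * x / d
sigma_f = 4 * 21 * 154.5 / 9.5 = 1366.1 MPa

1366.1 MPa


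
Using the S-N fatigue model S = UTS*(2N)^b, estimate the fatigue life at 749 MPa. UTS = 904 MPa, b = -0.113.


N = 0.5 * (S/UTS)^(1/b) = 0.5 * (749/904)^(1/-0.113) = 2.6416 cycles

2.6416 cycles


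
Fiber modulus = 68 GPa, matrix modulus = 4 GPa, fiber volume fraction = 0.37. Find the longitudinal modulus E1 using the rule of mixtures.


E1 = Ef*Vf + Em*(1-Vf) = 68*0.37 + 4*0.63 = 27.68 GPa

27.68 GPa


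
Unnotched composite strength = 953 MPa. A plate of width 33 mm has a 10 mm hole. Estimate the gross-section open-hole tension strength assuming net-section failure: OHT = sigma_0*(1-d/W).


OHT = sigma_0*(1-d/W) = 953*(1-10/33) = 664.2 MPa

664.2 MPa


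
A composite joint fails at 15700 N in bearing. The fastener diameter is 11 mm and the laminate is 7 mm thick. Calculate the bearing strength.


sigma_br = F/(d*h) = 15700/(11*7) = 203.9 MPa

203.9 MPa


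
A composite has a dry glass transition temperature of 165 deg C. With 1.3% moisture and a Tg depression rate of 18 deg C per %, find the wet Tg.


Tg_wet = Tg_dry - k*moisture = 165 - 18*1.3 = 141.6 deg C

141.6 deg C


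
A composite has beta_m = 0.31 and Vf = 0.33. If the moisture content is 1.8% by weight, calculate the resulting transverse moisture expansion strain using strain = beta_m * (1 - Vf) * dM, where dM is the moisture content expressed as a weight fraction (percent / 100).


dM = 1.8/100 = 0.018
strain = beta_m * (1-Vf) * dM = 0.31 * 0.67 * 0.018 = 0.0037386

0.0037386


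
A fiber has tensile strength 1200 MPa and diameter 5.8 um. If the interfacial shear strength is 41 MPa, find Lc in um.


Lc = sigma_f * d / (2 * tau_i) = 1200 * 5.8 / (2 * 41) = 84.9 um

84.9 um


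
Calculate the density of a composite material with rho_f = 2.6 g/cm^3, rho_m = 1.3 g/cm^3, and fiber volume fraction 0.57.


rho_c = rho_f*Vf + rho_m*(1-Vf) = 2.6*0.57 + 1.3*0.43 = 2.041 g/cm^3

2.041 g/cm^3


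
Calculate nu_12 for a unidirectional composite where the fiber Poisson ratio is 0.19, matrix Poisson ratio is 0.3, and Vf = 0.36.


nu_12 = nu_f*Vf + nu_m*(1-Vf) = 0.19*0.36 + 0.3*0.64 = 0.2604

0.2604


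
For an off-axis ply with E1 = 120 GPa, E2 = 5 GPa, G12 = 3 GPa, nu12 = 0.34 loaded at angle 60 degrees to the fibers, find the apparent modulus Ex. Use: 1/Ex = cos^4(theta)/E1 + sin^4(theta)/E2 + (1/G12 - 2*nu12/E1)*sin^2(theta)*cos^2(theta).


cos^4(60) = 0.0625, sin^4(60) = 0.5625, sin^2(60)*cos^2(60) = 0.1875
1/G12 - 2*nu12/E1 = 1/3 - 2*0.34/120 = 0.327667 GPa^-1
1/Ex = 0.0625/120 + 0.5625/5 + 0.327667*0.1875 = 0.1744583 GPa^-1
Ex = 5.73 GPa

5.73 GPa


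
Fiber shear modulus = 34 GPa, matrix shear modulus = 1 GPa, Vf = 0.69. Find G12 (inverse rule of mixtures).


1/G12 = Vf/Gf + (1-Vf)/Gm = 0.69/34 + 0.31/1
G12 = 3.03 GPa

3.03 GPa


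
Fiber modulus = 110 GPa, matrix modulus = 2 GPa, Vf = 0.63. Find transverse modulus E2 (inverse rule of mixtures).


1/E2 = Vf/Ef + (1-Vf)/Em = 0.63/110 + 0.37/2
E2 = 5.24 GPa

5.24 GPa


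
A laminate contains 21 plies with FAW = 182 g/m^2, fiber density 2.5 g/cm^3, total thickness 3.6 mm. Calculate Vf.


Vf = n * FAW / (rho_f * h * 1000) = 21 * 182 / (2.5 * 3.6 * 1000) = 0.4247

0.4247


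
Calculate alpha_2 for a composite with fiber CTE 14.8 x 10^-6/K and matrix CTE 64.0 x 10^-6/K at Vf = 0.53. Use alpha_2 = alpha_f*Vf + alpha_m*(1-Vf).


alpha_2 = alpha_f*Vf + alpha_m*(1-Vf) = 14.8*0.53 + 64.0*0.47 = 37.9 x 10^-6/K

37.9 x 10^-6/K


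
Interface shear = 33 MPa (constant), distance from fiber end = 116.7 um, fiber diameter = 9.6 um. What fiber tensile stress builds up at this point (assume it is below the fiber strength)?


Force balance: sigma_f * (pi*d^2/4) = tau * (pi*d) * x  ->  sigma_f = 4 * tau * x / d
sigma_f = 4 * 33 * 116.7 / 9.6 = 1604.6 MPa

1604.6 MPa


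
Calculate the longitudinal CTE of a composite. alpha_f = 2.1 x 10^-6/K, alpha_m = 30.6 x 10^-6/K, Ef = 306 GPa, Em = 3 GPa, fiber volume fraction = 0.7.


E1 = Ef*Vf + Em*(1-Vf) = 215.1
alpha_1 = (alpha_f*Ef*Vf + alpha_m*Em*(1-Vf))/E1 = 2.22 x 10^-6/K

2.22 x 10^-6/K


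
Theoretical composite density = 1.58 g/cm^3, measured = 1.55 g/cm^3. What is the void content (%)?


Void% = (rho_theo - rho_actual)/rho_theo * 100 = (1.58 - 1.55)/1.58 * 100 = 1.9%

1.9%


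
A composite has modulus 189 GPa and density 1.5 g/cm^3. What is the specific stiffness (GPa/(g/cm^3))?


Specific stiffness = E/rho = 189/1.5 = 126.0 GPa/(g/cm^3)

126.0 GPa/(g/cm^3)


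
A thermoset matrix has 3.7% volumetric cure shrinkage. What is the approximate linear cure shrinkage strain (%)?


Linear shrinkage ≈ vol_shrink/3 = 3.7/3 = 1.233%

1.233%


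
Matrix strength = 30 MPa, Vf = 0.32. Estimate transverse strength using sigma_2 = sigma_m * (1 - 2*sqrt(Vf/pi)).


factor = 1 - 2*sqrt(0.32/pi) = 0.3617
sigma_2 = 30 * 0.3617 = 10.85 MPa

10.85 MPa


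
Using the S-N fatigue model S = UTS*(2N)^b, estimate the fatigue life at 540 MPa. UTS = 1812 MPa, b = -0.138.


N = 0.5 * (S/UTS)^(1/b) = 0.5 * (540/1812)^(1/-0.138) = 3227.4328 cycles

3227.4328 cycles


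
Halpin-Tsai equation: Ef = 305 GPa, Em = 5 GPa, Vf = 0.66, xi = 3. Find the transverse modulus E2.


eta = (Ef/Em - 1)/(Ef/Em + xi) = (61.0 - 1)/(61.0 + 3) = 0.9375
E2 = Em*(1+xi*eta*Vf)/(1-eta*Vf) = 37.46 GPa

37.46 GPa


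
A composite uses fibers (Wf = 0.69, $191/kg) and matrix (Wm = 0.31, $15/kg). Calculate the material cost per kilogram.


Cost = cost_f*Wf + cost_m*Wm = 191*0.69 + 15*0.31 = $136.44/kg

$136.44/kg


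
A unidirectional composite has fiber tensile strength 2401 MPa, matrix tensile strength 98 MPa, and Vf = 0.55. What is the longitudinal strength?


sigma_1 = sigma_f*Vf + sigma_m*(1-Vf) = 2401*0.55 + 98*0.45 = 1364.7 MPa

1364.7 MPa


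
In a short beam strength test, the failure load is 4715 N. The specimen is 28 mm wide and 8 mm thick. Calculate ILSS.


ILSS = 3F/(4bh) = 3*4715/(4*28*8) = 15.79 MPa

15.79 MPa


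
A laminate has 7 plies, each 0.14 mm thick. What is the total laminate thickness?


h = n * t_ply = 7 * 0.14 = 0.98 mm

0.98 mm


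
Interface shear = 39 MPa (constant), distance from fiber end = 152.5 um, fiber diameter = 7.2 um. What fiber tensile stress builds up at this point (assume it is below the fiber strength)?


Force balance: sigma_f * (pi*d^2/4) = tau * (pi*d) * x  ->  sigma_f = 4 * tau * x / d
sigma_f = 4 * 39 * 152.5 / 7.2 = 3304.2 MPa

3304.2 MPa


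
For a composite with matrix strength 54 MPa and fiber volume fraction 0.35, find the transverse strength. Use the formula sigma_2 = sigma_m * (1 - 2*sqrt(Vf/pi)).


factor = 1 - 2*sqrt(0.35/pi) = 0.3324
sigma_2 = 54 * 0.3324 = 17.95 MPa

17.95 MPa


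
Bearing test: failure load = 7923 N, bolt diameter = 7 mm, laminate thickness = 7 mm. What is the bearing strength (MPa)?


sigma_br = F/(d*h) = 7923/(7*7) = 161.7 MPa

161.7 MPa


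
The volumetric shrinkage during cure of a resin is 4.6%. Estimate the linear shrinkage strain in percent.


Linear shrinkage ≈ vol_shrink/3 = 4.6/3 = 1.533%

1.533%


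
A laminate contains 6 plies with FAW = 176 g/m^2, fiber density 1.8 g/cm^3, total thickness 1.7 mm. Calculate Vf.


Vf = n * FAW / (rho_f * h * 1000) = 6 * 176 / (1.8 * 1.7 * 1000) = 0.3451

0.3451


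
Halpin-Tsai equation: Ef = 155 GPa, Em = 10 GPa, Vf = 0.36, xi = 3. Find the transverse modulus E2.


eta = (Ef/Em - 1)/(Ef/Em + xi) = (15.5 - 1)/(15.5 + 3) = 0.7838
E2 = Em*(1+xi*eta*Vf)/(1-eta*Vf) = 25.72 GPa

25.72 GPa


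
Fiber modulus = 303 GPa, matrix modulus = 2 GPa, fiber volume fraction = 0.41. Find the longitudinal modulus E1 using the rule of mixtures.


E1 = Ef*Vf + Em*(1-Vf) = 303*0.41 + 2*0.59 = 125.41 GPa

125.41 GPa


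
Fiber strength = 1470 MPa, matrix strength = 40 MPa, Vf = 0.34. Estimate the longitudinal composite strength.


sigma_1 = sigma_f*Vf + sigma_m*(1-Vf) = 1470*0.34 + 40*0.66 = 526.2 MPa

526.2 MPa


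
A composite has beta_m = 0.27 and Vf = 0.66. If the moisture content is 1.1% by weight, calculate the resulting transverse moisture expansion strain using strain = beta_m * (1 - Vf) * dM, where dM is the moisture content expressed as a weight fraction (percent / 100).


dM = 1.1/100 = 0.011
strain = beta_m * (1-Vf) * dM = 0.27 * 0.34 * 0.011 = 0.0010098

0.0010098


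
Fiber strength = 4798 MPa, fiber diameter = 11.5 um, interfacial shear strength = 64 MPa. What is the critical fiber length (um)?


Lc = sigma_f * d / (2 * tau_i) = 4798 * 11.5 / (2 * 64) = 431.1 um

431.1 um


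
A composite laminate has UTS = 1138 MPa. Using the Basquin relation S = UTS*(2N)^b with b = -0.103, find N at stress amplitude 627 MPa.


N = 0.5 * (S/UTS)^(1/b) = 0.5 * (627/1138)^(1/-0.103) = 163.0485 cycles

163.0485 cycles


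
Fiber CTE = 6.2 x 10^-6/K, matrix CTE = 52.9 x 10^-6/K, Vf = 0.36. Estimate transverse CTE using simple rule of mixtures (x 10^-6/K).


alpha_2 = alpha_f*Vf + alpha_m*(1-Vf) = 6.2*0.36 + 52.9*0.64 = 36.1 x 10^-6/K

36.1 x 10^-6/K


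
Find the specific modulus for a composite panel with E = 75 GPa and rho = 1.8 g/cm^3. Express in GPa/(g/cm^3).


Specific stiffness = E/rho = 75/1.8 = 41.7 GPa/(g/cm^3)

41.7 GPa/(g/cm^3)


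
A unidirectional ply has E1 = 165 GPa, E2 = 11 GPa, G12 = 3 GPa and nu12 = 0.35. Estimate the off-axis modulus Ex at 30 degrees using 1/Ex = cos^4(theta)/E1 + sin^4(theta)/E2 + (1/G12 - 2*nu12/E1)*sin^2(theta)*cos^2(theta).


cos^4(30) = 0.5625, sin^4(30) = 0.0625, sin^2(30)*cos^2(30) = 0.1875
1/G12 - 2*nu12/E1 = 1/3 - 2*0.35/165 = 0.329091 GPa^-1
1/Ex = 0.5625/165 + 0.0625/11 + 0.329091*0.1875 = 0.0707955 GPa^-1
Ex = 14.13 GPa

14.13 GPa


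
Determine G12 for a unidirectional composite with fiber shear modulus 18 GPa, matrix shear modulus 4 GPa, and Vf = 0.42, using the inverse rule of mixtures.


1/G12 = Vf/Gf + (1-Vf)/Gm = 0.42/18 + 0.58/4
G12 = 5.94 GPa

5.94 GPa


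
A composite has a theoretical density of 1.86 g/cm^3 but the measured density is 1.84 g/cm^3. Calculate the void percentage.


Void% = (rho_theo - rho_actual)/rho_theo * 100 = (1.86 - 1.84)/1.86 * 100 = 1.08%

1.08%


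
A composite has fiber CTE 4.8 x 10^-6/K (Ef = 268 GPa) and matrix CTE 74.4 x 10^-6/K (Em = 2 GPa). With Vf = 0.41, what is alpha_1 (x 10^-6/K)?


E1 = Ef*Vf + Em*(1-Vf) = 111.06
alpha_1 = (alpha_f*Ef*Vf + alpha_m*Em*(1-Vf))/E1 = 5.54 x 10^-6/K

5.54 x 10^-6/K


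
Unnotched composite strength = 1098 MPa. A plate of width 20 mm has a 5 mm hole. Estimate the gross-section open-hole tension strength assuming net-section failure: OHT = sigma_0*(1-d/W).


OHT = sigma_0*(1-d/W) = 1098*(1-5/20) = 823.5 MPa

823.5 MPa


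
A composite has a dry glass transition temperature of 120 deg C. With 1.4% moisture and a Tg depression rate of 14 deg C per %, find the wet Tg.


Tg_wet = Tg_dry - k*moisture = 120 - 14*1.4 = 100.4 deg C

100.4 deg C


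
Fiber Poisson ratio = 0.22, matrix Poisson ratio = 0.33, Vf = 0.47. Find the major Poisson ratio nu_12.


nu_12 = nu_f*Vf + nu_m*(1-Vf) = 0.22*0.47 + 0.33*0.53 = 0.2783

0.2783


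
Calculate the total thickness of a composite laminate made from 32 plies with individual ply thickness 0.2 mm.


h = n * t_ply = 32 * 0.2 = 6.4 mm

6.4 mm


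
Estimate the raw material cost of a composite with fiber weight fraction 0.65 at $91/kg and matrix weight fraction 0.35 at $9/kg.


Cost = cost_f*Wf + cost_m*Wm = 91*0.65 + 9*0.35 = $62.3/kg

$62.3/kg


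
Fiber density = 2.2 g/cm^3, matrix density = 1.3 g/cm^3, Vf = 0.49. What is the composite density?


rho_c = rho_f*Vf + rho_m*(1-Vf) = 2.2*0.49 + 1.3*0.51 = 1.741 g/cm^3

1.741 g/cm^3


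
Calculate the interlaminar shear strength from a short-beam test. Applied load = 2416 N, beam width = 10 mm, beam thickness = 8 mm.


ILSS = 3F/(4bh) = 3*2416/(4*10*8) = 22.65 MPa

22.65 MPa


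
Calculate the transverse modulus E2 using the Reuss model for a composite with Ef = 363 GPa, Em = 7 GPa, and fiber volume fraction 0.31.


1/E2 = Vf/Ef + (1-Vf)/Em = 0.31/363 + 0.69/7
E2 = 10.06 GPa

10.06 GPa


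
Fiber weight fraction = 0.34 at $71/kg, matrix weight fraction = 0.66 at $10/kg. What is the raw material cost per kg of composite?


Cost = cost_f*Wf + cost_m*Wm = 71*0.34 + 10*0.66 = $30.74/kg

$30.74/kg


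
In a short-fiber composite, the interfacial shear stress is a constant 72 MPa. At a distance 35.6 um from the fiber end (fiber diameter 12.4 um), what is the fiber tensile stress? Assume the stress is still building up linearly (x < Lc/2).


Force balance: sigma_f * (pi*d^2/4) = tau * (pi*d) * x  ->  sigma_f = 4 * tau * x / d
sigma_f = 4 * 72 * 35.6 / 12.4 = 826.8 MPa

826.8 MPa


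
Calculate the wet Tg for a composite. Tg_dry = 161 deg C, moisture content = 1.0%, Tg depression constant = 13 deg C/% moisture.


Tg_wet = Tg_dry - k*moisture = 161 - 13*1.0 = 148.0 deg C

148.0 deg C


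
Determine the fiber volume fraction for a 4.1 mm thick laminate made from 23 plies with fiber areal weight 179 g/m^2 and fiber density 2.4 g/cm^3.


Vf = n * FAW / (rho_f * h * 1000) = 23 * 179 / (2.4 * 4.1 * 1000) = 0.4184

0.4184


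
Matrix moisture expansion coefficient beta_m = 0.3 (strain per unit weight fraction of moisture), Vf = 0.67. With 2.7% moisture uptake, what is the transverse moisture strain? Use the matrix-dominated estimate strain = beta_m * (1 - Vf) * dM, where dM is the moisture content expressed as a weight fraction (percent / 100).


dM = 2.7/100 = 0.027
strain = beta_m * (1-Vf) * dM = 0.3 * 0.33 * 0.027 = 0.002673

0.002673


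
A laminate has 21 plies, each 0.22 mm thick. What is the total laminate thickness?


h = n * t_ply = 21 * 0.22 = 4.62 mm

4.62 mm


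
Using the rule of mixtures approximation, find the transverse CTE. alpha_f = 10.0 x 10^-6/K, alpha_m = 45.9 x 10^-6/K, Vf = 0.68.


alpha_2 = alpha_f*Vf + alpha_m*(1-Vf) = 10.0*0.68 + 45.9*0.32 = 21.5 x 10^-6/K

21.5 x 10^-6/K


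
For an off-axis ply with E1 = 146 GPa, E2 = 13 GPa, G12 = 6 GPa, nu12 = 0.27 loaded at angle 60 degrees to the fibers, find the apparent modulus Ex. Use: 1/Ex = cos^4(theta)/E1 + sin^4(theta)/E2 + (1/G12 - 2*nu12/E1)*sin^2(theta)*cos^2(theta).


cos^4(60) = 0.0625, sin^4(60) = 0.5625, sin^2(60)*cos^2(60) = 0.1875
1/G12 - 2*nu12/E1 = 1/6 - 2*0.27/146 = 0.162968 GPa^-1
1/Ex = 0.0625/146 + 0.5625/13 + 0.162968*0.1875 = 0.0742538 GPa^-1
Ex = 13.47 GPa

13.47 GPa


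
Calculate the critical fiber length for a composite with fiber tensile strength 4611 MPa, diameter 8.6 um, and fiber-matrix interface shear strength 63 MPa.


Lc = sigma_f * d / (2 * tau_i) = 4611 * 8.6 / (2 * 63) = 314.7 um

314.7 um


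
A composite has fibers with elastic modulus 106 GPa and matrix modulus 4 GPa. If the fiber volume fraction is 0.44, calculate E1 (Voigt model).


E1 = Ef*Vf + Em*(1-Vf) = 106*0.44 + 4*0.56 = 48.88 GPa

48.88 GPa


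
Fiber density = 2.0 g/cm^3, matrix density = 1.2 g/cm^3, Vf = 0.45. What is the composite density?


rho_c = rho_f*Vf + rho_m*(1-Vf) = 2.0*0.45 + 1.2*0.55 = 1.56 g/cm^3

1.56 g/cm^3


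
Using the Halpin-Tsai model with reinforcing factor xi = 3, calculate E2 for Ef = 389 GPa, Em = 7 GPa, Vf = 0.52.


eta = (Ef/Em - 1)/(Ef/Em + xi) = (55.5714 - 1)/(55.5714 + 3) = 0.9317
E2 = Em*(1+xi*eta*Vf)/(1-eta*Vf) = 33.31 GPa

33.31 GPa


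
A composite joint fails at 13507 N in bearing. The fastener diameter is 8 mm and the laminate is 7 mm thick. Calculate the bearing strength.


sigma_br = F/(d*h) = 13507/(8*7) = 241.2 MPa

241.2 MPa


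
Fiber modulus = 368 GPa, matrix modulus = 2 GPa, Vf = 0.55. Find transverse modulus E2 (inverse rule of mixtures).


1/E2 = Vf/Ef + (1-Vf)/Em = 0.55/368 + 0.45/2
E2 = 4.42 GPa

4.42 GPa


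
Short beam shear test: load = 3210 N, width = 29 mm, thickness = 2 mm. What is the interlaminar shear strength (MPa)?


ILSS = 3F/(4bh) = 3*3210/(4*29*2) = 41.51 MPa

41.51 MPa


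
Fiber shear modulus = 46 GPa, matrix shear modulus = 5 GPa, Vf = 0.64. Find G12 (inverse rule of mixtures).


1/G12 = Vf/Gf + (1-Vf)/Gm = 0.64/46 + 0.36/5
G12 = 11.64 GPa

11.64 GPa


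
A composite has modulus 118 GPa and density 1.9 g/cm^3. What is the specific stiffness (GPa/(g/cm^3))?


Specific stiffness = E/rho = 118/1.9 = 62.1 GPa/(g/cm^3)

62.1 GPa/(g/cm^3)


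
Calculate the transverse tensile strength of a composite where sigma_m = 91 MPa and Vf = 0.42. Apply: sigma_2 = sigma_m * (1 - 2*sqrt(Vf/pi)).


factor = 1 - 2*sqrt(0.42/pi) = 0.2687
sigma_2 = 91 * 0.2687 = 24.45 MPa

24.45 MPa


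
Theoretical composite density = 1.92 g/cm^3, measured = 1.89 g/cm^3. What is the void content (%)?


Void% = (rho_theo - rho_actual)/rho_theo * 100 = (1.92 - 1.89)/1.92 * 100 = 1.56%

1.56%


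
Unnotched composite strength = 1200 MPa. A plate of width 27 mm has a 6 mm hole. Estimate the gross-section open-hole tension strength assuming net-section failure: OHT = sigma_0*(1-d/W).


OHT = sigma_0*(1-d/W) = 1200*(1-6/27) = 933.3 MPa

933.3 MPa


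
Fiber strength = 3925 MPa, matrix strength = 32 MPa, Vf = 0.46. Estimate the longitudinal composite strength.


sigma_1 = sigma_f*Vf + sigma_m*(1-Vf) = 3925*0.46 + 32*0.54 = 1822.8 MPa

1822.8 MPa


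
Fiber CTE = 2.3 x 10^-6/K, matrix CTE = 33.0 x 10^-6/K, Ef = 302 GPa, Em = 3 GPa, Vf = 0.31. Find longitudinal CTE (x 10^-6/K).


E1 = Ef*Vf + Em*(1-Vf) = 95.69
alpha_1 = (alpha_f*Ef*Vf + alpha_m*Em*(1-Vf))/E1 = 2.96 x 10^-6/K

2.96 x 10^-6/K


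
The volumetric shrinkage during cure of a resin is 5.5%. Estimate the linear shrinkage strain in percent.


Linear shrinkage ≈ vol_shrink/3 = 5.5/3 = 1.833%

1.833%


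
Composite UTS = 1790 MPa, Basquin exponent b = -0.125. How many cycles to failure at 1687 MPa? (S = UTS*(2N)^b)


N = 0.5 * (S/UTS)^(1/b) = 0.5 * (1687/1790)^(1/-0.125) = 0.8033 cycles

0.8033 cycles


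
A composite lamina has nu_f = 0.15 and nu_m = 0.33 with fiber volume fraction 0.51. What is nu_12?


nu_12 = nu_f*Vf + nu_m*(1-Vf) = 0.15*0.51 + 0.33*0.49 = 0.2382

0.2382


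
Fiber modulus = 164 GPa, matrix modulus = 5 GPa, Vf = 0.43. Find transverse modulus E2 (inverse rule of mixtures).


1/E2 = Vf/Ef + (1-Vf)/Em = 0.43/164 + 0.57/5
E2 = 8.57 GPa

8.57 GPa


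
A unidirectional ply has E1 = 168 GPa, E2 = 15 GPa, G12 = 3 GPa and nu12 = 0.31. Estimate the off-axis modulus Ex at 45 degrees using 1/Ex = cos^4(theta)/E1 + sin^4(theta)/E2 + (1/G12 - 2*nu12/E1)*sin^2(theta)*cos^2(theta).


cos^4(45) = 0.25, sin^4(45) = 0.25, sin^2(45)*cos^2(45) = 0.25
1/G12 - 2*nu12/E1 = 1/3 - 2*0.31/168 = 0.329643 GPa^-1
1/Ex = 0.25/168 + 0.25/15 + 0.329643*0.25 = 0.1005655 GPa^-1
Ex = 9.94 GPa

9.94 GPa


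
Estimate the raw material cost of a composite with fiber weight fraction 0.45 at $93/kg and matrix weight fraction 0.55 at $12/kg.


Cost = cost_f*Wf + cost_m*Wm = 93*0.45 + 12*0.55 = $48.45/kg

$48.45/kg


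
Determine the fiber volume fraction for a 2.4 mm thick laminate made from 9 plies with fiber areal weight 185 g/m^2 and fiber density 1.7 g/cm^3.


Vf = n * FAW / (rho_f * h * 1000) = 9 * 185 / (1.7 * 2.4 * 1000) = 0.4081

0.4081


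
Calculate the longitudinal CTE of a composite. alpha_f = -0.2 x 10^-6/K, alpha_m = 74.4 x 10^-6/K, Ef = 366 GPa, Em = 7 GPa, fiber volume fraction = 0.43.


E1 = Ef*Vf + Em*(1-Vf) = 161.37
alpha_1 = (alpha_f*Ef*Vf + alpha_m*Em*(1-Vf))/E1 = 1.64 x 10^-6/K

1.64 x 10^-6/K


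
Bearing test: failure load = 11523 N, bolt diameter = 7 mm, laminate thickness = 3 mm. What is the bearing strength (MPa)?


sigma_br = F/(d*h) = 11523/(7*3) = 548.7 MPa

548.7 MPa


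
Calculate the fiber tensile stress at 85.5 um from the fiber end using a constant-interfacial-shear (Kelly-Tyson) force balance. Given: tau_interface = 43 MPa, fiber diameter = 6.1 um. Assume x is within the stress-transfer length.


Force balance: sigma_f * (pi*d^2/4) = tau * (pi*d) * x  ->  sigma_f = 4 * tau * x / d
sigma_f = 4 * 43 * 85.5 / 6.1 = 2410.8 MPa

2410.8 MPa


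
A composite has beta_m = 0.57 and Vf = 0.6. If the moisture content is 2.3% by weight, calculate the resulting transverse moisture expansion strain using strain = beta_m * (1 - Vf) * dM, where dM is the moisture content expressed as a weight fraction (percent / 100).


dM = 2.3/100 = 0.023
strain = beta_m * (1-Vf) * dM = 0.57 * 0.4 * 0.023 = 0.005244

0.005244


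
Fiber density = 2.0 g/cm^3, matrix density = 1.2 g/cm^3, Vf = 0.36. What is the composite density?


rho_c = rho_f*Vf + rho_m*(1-Vf) = 2.0*0.36 + 1.2*0.64 = 1.488 g/cm^3

1.488 g/cm^3


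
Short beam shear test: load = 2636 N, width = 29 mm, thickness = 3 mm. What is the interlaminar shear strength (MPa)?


ILSS = 3F/(4bh) = 3*2636/(4*29*3) = 22.72 MPa

22.72 MPa


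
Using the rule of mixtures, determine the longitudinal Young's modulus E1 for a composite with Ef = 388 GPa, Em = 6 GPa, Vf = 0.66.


E1 = Ef*Vf + Em*(1-Vf) = 388*0.66 + 6*0.34 = 258.12 GPa

258.12 GPa


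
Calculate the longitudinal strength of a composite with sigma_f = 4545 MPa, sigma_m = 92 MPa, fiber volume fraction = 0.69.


sigma_1 = sigma_f*Vf + sigma_m*(1-Vf) = 4545*0.69 + 92*0.31 = 3164.6 MPa

3164.6 MPa


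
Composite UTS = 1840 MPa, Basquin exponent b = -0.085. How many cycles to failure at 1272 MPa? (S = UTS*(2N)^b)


N = 0.5 * (S/UTS)^(1/b) = 0.5 * (1272/1840)^(1/-0.085) = 38.4781 cycles

38.4781 cycles


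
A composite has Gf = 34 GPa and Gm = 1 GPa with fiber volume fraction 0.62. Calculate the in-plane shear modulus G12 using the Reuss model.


1/G12 = Vf/Gf + (1-Vf)/Gm = 0.62/34 + 0.38/1
G12 = 2.51 GPa

2.51 GPa


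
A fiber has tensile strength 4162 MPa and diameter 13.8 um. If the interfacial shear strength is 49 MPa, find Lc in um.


Lc = sigma_f * d / (2 * tau_i) = 4162 * 13.8 / (2 * 49) = 586.1 um

586.1 um


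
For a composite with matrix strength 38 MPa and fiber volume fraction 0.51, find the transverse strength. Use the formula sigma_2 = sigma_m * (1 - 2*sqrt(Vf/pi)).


factor = 1 - 2*sqrt(0.51/pi) = 0.1942
sigma_2 = 38 * 0.1942 = 7.38 MPa

7.38 MPa


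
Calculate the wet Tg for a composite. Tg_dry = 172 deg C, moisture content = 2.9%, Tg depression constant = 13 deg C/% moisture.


Tg_wet = Tg_dry - k*moisture = 172 - 13*2.9 = 134.3 deg C

134.3 deg C


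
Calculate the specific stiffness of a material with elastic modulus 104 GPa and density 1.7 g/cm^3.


Specific stiffness = E/rho = 104/1.7 = 61.2 GPa/(g/cm^3)

61.2 GPa/(g/cm^3)


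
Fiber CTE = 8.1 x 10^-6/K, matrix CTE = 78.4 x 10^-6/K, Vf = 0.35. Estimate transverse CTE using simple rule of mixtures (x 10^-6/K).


alpha_2 = alpha_f*Vf + alpha_m*(1-Vf) = 8.1*0.35 + 78.4*0.65 = 53.8 x 10^-6/K

53.8 x 10^-6/K


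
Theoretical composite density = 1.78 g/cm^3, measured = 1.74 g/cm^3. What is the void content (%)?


Void% = (rho_theo - rho_actual)/rho_theo * 100 = (1.78 - 1.74)/1.78 * 100 = 2.25%

2.25%


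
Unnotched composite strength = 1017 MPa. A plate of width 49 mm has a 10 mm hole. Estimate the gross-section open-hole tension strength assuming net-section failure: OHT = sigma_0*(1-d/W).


OHT = sigma_0*(1-d/W) = 1017*(1-10/49) = 809.4 MPa

809.4 MPa


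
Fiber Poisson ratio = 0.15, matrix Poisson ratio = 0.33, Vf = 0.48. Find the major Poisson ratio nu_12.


nu_12 = nu_f*Vf + nu_m*(1-Vf) = 0.15*0.48 + 0.33*0.52 = 0.2436

0.2436


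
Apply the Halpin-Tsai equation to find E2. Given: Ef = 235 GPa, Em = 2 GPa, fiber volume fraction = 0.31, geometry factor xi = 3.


eta = (Ef/Em - 1)/(Ef/Em + xi) = (117.5 - 1)/(117.5 + 3) = 0.9668
E2 = Em*(1+xi*eta*Vf)/(1-eta*Vf) = 5.42 GPa

5.42 GPa


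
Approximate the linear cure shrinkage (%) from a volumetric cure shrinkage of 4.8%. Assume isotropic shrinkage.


Linear shrinkage ≈ vol_shrink/3 = 4.8/3 = 1.6%

1.6%


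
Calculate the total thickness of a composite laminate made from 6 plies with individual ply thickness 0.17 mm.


h = n * t_ply = 6 * 0.17 = 1.02 mm

1.02 mm


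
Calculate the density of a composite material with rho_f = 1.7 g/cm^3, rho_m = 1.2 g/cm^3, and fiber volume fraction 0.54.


rho_c = rho_f*Vf + rho_m*(1-Vf) = 1.7*0.54 + 1.2*0.46 = 1.47 g/cm^3

1.47 g/cm^3


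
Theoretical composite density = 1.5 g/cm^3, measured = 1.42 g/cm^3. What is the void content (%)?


Void% = (rho_theo - rho_actual)/rho_theo * 100 = (1.5 - 1.42)/1.5 * 100 = 5.33%

5.33%


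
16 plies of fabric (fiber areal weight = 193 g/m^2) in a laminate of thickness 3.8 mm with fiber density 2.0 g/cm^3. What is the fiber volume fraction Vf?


Vf = n * FAW / (rho_f * h * 1000) = 16 * 193 / (2.0 * 3.8 * 1000) = 0.4063

0.4063


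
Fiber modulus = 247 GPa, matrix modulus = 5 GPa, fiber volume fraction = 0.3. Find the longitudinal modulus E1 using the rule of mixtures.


E1 = Ef*Vf + Em*(1-Vf) = 247*0.3 + 5*0.7 = 77.6 GPa

77.6 GPa


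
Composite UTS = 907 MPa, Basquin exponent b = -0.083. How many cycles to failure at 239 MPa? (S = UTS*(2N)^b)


N = 0.5 * (S/UTS)^(1/b) = 0.5 * (239/907)^(1/-0.083) = 4.7577e+06 cycles

4.7577e+06 cycles


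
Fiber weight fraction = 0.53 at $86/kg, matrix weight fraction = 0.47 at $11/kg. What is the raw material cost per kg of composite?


Cost = cost_f*Wf + cost_m*Wm = 86*0.53 + 11*0.47 = $50.75/kg

$50.75/kg


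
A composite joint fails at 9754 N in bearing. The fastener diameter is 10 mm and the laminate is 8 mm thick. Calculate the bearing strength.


sigma_br = F/(d*h) = 9754/(10*8) = 121.9 MPa

121.9 MPa


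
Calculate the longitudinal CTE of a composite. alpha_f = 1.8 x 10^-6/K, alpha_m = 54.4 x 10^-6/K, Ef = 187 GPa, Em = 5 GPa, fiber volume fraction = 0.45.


E1 = Ef*Vf + Em*(1-Vf) = 86.9
alpha_1 = (alpha_f*Ef*Vf + alpha_m*Em*(1-Vf))/E1 = 3.46 x 10^-6/K

3.46 x 10^-6/K


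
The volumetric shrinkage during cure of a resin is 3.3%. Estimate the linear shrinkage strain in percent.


Linear shrinkage ≈ vol_shrink/3 = 3.3/3 = 1.1%

1.1%


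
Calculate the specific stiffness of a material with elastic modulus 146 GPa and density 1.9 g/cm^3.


Specific stiffness = E/rho = 146/1.9 = 76.8 GPa/(g/cm^3)

76.8 GPa/(g/cm^3)


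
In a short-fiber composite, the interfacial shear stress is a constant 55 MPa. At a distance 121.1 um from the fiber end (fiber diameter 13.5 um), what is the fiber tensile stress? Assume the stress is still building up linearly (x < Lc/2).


Force balance: sigma_f * (pi*d^2/4) = tau * (pi*d) * x  ->  sigma_f = 4 * tau * x / d
sigma_f = 4 * 55 * 121.1 / 13.5 = 1973.5 MPa

1973.5 MPa


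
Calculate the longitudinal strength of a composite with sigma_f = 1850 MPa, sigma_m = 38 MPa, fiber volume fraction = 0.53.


sigma_1 = sigma_f*Vf + sigma_m*(1-Vf) = 1850*0.53 + 38*0.47 = 998.4 MPa

998.4 MPa


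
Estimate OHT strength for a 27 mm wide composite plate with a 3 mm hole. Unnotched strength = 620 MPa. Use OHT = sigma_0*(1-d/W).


OHT = sigma_0*(1-d/W) = 620*(1-3/27) = 551.1 MPa

551.1 MPa


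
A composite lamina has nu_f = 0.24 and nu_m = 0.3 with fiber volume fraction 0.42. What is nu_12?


nu_12 = nu_f*Vf + nu_m*(1-Vf) = 0.24*0.42 + 0.3*0.58 = 0.2748

0.2748


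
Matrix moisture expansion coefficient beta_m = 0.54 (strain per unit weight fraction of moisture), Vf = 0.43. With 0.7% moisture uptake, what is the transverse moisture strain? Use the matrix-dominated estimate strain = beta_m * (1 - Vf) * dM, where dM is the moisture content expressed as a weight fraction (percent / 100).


dM = 0.7/100 = 0.007
strain = beta_m * (1-Vf) * dM = 0.54 * 0.57 * 0.007 = 0.0021546

0.0021546


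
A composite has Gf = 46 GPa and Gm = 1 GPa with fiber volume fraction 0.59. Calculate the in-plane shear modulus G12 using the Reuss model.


1/G12 = Vf/Gf + (1-Vf)/Gm = 0.59/46 + 0.41/1
G12 = 2.37 GPa

2.37 GPa


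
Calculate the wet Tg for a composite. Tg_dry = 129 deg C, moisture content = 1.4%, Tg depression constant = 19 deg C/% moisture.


Tg_wet = Tg_dry - k*moisture = 129 - 19*1.4 = 102.4 deg C

102.4 deg C


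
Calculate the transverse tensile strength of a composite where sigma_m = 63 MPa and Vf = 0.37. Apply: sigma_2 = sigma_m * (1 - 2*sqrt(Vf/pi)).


factor = 1 - 2*sqrt(0.37/pi) = 0.3136
sigma_2 = 63 * 0.3136 = 19.76 MPa

19.76 MPa


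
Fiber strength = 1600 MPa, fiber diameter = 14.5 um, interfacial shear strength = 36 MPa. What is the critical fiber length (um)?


Lc = sigma_f * d / (2 * tau_i) = 1600 * 14.5 / (2 * 36) = 322.2 um

322.2 um


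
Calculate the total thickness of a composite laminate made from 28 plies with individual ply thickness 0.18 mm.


h = n * t_ply = 28 * 0.18 = 5.04 mm

5.04 mm
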